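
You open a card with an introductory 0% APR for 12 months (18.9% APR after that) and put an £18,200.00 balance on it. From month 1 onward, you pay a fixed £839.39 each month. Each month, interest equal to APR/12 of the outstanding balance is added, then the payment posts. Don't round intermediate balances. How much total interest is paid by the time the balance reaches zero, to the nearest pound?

Promo months 1–12 at r₀ = 0%/12 = 0; months 13+ at r₁ = 18.9%/12 = 0.01575.
After month 12 (no interest yet): B = £18,200.00 − 12·£839.39 = £8,127.32.
Then at r₁ with £839.39/mo: n₂ = −ln(1 − r₁·B/P)/ln(1+r₁) ≈ 10.59 → 11 more payments.
Total paid = 22·£839.39 + £495.19 = £18,961.77; interest = £18,961.77 − £18,200.00 = £761.77.

£762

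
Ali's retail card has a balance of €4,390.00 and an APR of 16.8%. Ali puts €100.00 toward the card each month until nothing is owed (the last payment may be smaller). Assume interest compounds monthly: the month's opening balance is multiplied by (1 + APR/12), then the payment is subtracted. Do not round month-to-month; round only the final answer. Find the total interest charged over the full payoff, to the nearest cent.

€2,468.26

Monthly rate r = 16.8%/12 = 1.4% = 0.014.
Payoff takes n = ⌈−ln(1 − rB₀/P)/ln(1+r)⌉ = ⌈68.581⌉ = 69 payments; the last is €58.26.
Total paid = 68·€100.00 + €58.26 = €6,858.26.
Total interest = total paid − principal = €6,858.26 − €4,390.00 = €2,468.26.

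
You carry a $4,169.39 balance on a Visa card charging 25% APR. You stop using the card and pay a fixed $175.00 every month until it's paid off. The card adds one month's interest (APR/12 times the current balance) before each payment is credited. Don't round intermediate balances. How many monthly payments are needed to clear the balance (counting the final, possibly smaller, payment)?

34 payments

Monthly rate r = 25%/12 = 2.08333% = 0.0208333.
Recurrence: B ← B·(1+r) − $175.00.
Month 1: interest $86.86; balance after payment $4,081.25.
Month 2: interest $85.03; balance after payment $3,991.28.
Closed form: n = −ln(1 − rB₀/P)/ln(1+r) = −ln(0.50364)/ln(1.02083) ≈ 33.264, so the balance reaches zero during payment 34.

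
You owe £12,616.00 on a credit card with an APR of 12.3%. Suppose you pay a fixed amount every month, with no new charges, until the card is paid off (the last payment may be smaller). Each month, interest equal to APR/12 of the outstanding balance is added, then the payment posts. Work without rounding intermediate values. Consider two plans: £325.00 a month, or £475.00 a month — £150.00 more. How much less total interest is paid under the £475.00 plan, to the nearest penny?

Monthly rate r = 12.3%/12 = 1.025% = 0.01025.
At £325.00/mo: n = ⌈−ln(1 − rB₀/P)/ln(1+r)⌉ = 50 payments (last £243.17); total interest = total paid − £12,616.00 = £3,552.17.
At £475.00/mo: 32 payments (last £77.25); total interest £2,186.25.
Interest saved = £3,552.17 − £2,186.25 = £1,365.92.

£1,365.92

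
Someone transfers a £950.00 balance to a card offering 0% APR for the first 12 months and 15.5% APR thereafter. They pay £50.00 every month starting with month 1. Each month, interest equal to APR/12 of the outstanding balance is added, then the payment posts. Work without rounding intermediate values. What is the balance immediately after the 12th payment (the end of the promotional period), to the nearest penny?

£350.00

Promo months 1–12 at r₀ = 0%/12 = 0; months 13+ at r₁ = 15.5%/12 = 0.0129167.
After month 12 (no interest yet): B = £950.00 − 12·£50.00 = £350.00.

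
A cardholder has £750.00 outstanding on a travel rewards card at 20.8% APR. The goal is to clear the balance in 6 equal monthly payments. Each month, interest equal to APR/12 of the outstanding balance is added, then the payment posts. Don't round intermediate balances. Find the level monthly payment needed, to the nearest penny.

£132.69

Monthly rate r = 20.8%/12 = 1.73333% = 0.0173333.
Level-payment amortization: P = B₀·r / (1 − (1+r)^(−n)) = 750.00·0.0173333 / (1 − 1.01733^(−6)).
Denominator 1 − (1+r)^(−6) = 0.0979713066.
P = 13 / 0.0979713066 ≈ 132.69.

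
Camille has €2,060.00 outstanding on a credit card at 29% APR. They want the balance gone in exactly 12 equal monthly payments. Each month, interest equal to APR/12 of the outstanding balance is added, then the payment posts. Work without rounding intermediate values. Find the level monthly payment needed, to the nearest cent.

Monthly rate r = 29%/12 = 2.41667% = 0.0241667.
Level-payment amortization: P = B₀·r / (1 − (1+r)^(−n)) = 2060.00·0.0241667 / (1 − 1.02417^(−12)).
Denominator 1 − (1+r)^(−12) = 0.24915143.
P = 49.7833 / 0.24915143 ≈ 199.81.

€199.81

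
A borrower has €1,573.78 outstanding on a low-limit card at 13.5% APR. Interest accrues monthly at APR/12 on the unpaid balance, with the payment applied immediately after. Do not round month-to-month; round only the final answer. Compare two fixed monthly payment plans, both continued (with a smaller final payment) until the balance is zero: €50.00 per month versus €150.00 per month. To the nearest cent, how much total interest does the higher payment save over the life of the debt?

€269.41

Monthly rate r = 13.5%/12 = 1.125% = 0.01125.
At €50.00/mo: n = ⌈−ln(1 − rB₀/P)/ln(1+r)⌉ = 40 payments (last €3.64); total interest = total paid − €1,573.78 = €379.86.
At €150.00/mo: 12 payments (last €34.23); total interest €110.45.
Interest saved = €379.86 − €110.45 = €269.41.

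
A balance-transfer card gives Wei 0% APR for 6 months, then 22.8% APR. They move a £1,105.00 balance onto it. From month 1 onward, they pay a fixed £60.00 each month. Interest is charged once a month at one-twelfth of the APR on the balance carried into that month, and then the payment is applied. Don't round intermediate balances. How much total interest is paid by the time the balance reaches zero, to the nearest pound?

Promo months 1–6 at r₀ = 0%/12 = 0; months 7+ at r₁ = 22.8%/12 = 0.019.
After month 6 (no interest yet): B = £1,105.00 − 6·£60.00 = £745.00.
Then at r₁ with £60.00/mo: n₂ = −ln(1 − r₁·B/P)/ln(1+r₁) ≈ 14.30 → 15 more payments.
Total paid = 20·£60.00 + £17.89 = £1,217.89; interest = £1,217.89 − £1,105.00 = £112.89.

£113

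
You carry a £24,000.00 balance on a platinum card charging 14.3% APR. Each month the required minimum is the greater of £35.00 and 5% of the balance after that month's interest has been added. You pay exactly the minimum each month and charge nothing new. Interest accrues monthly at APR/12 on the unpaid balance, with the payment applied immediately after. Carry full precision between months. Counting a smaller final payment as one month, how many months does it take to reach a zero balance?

113 months

Monthly rate r = 14.3%/12 = 1.19167% = 0.0119167.
While 5% of the post-interest balance exceeds £35.00, each month B ← (B·(1+r))·(1 − 0.05), i.e. B shrinks by the factor (1+r)·0.95 = 0.96132.
This holds for months 1–90. Entering month 91 the balance is £689.23; 5% of the post-interest balance is now below £35.00, so the flat £35.00 minimum applies from here.
From month 91 a fixed £35.00 at rate r clears £689.23 in 23 more payments. Total: 90 + 23 = 113 months.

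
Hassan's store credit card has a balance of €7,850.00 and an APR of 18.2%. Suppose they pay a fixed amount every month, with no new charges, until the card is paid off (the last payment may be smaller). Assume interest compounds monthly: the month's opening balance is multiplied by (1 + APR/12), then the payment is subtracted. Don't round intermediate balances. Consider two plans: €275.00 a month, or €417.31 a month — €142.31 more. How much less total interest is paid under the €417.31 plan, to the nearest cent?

Monthly rate r = 18.2%/12 = 1.51667% = 0.0151667.
At €275.00/mo: n = ⌈−ln(1 − rB₀/P)/ln(1+r)⌉ = 38 payments (last €189.26); total interest = total paid − €7,850.00 = €2,514.26.
At €417.31/mo: 23 payments (last €131.81); total interest €1,462.63.
Interest saved = €2,514.26 − €1,462.63 = €1,051.63.

€1,051.63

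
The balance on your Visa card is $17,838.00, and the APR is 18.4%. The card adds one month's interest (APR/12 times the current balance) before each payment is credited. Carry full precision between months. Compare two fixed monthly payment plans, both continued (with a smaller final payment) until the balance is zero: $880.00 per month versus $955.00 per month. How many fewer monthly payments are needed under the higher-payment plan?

Monthly rate r = 18.4%/12 = 1.53333% = 0.0153333.
At $880.00/mo: n = ⌈−ln(1 − rB₀/P)/ln(1+r)⌉ = 25 payments (last $408.58); total interest = total paid − $17,838.00 = $3,690.58.
At $955.00/mo: 23 payments (last $168.32); total interest $3,340.32.
Payments saved = 25 − 23 = 2.

2 fewer payments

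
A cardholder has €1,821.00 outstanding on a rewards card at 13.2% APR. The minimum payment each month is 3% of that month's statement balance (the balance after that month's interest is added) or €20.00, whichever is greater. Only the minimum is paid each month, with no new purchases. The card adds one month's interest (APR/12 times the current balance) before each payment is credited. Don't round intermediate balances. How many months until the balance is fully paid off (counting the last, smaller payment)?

Monthly rate r = 13.2%/12 = 1.1% = 0.011.
While 3% of the post-interest balance exceeds €20.00, each month B ← (B·(1+r))·(1 − 0.03), i.e. B shrinks by the factor (1+r)·0.97 = 0.98067.
This holds for months 1–53. Entering month 54 the balance is €647.18; 3% of the post-interest balance is now below €20.00, so the flat €20.00 minimum applies from here.
From month 54 a fixed €20.00 at rate r clears €647.18 in 41 more payments. Total: 53 + 41 = 94 months.

94 months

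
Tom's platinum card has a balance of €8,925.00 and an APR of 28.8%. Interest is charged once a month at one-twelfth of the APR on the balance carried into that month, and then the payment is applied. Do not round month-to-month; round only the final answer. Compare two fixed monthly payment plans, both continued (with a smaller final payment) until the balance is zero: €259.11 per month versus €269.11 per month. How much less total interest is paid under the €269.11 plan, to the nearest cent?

€1,112.70

Monthly rate r = 28.8%/12 = 2.4% = 0.024.
At €259.11/mo: n = ⌈−ln(1 − rB₀/P)/ln(1+r)⌉ = 74 payments (last €232.83); total interest = total paid − €8,925.00 = €10,222.86.
At €269.11/mo: 68 payments (last €4.79); total interest €9,110.16.
Interest saved = €10,222.86 − €9,110.16 = €1,112.70.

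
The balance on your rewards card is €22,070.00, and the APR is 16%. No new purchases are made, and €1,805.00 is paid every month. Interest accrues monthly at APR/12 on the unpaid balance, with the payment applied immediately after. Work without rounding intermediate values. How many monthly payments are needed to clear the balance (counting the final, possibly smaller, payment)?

Monthly rate r = 16%/12 = 1.33333% = 0.0133333.
Recurrence: B ← B·(1+r) − €1,805.00.
Month 1: interest €294.27; balance after payment €20,559.27.
Month 2: interest €274.12; balance after payment €19,028.39.
Closed form: n = −ln(1 − rB₀/P)/ln(1+r) = −ln(0.83697)/ln(1.01333) ≈ 13.436, so the balance reaches zero during payment 14.

14 months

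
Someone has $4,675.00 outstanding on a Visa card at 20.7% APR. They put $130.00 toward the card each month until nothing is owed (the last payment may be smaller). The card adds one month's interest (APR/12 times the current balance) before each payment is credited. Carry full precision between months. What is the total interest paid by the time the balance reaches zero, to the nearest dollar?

Monthly rate r = 20.7%/12 = 1.725% = 0.01725.
Payoff takes n = ⌈−ln(1 − rB₀/P)/ln(1+r)⌉ = ⌈56.626⌉ = 57 payments; the last is $81.65.
Total paid = 56·$130.00 + $81.65 = $7,361.65.
Total interest = total paid − principal = $7,361.65 − $4,675.00 = $2,686.65.

$2,687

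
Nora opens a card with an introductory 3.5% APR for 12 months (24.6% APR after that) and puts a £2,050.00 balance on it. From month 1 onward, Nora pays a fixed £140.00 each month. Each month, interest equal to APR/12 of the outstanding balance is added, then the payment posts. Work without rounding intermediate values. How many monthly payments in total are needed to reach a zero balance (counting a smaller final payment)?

Promo months 1–12 at r₀ = 3.5%/12 = 0.00291667; months 13+ at r₁ = 24.6%/12 = 0.0205.
After month 12: iterate B ← B·(1+r₀) − £140.00 for 12 months → £415.70.
Then at r₁ with £140.00/mo: n₂ = −ln(1 − r₁·B/P)/ln(1+r₁) ≈ 3.09 → 4 more payments.

16 months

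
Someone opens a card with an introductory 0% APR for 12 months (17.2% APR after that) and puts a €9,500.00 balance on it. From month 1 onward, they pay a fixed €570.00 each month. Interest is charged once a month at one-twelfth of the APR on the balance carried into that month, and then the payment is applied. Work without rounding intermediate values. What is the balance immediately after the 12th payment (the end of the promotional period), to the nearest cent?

€2,660.00

Promo months 1–12 at r₀ = 0%/12 = 0; months 13+ at r₁ = 17.2%/12 = 0.0143333.
After month 12 (no interest yet): B = €9,500.00 − 12·€570.00 = €2,660.00.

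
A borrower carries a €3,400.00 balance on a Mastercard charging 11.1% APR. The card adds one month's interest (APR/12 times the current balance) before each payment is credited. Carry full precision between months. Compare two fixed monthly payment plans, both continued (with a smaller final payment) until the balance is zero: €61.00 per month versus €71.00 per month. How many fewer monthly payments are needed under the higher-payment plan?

15 fewer payments

Monthly rate r = 11.1%/12 = 0.925% = 0.00925.
At €61.00/mo: n = ⌈−ln(1 − rB₀/P)/ln(1+r)⌉ = 79 payments (last €43.83); total interest = total paid − €3,400.00 = €1,401.83.
At €71.00/mo: 64 payments (last €38.97); total interest €1,111.97.
Payments saved = 79 − 64 = 15.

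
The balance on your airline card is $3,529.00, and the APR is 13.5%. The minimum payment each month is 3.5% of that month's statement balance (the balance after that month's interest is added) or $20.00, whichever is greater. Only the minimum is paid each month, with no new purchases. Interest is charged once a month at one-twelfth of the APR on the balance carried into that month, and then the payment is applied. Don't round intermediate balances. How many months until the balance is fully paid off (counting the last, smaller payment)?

Monthly rate r = 13.5%/12 = 1.125% = 0.01125.
While 3.5% of the post-interest balance exceeds $20.00, each month B ← (B·(1+r))·(1 − 0.035), i.e. B shrinks by the factor (1+r)·0.965 = 0.97586.
This holds for months 1–75. Entering month 76 the balance is $564.40; 3.5% of the post-interest balance is now below $20.00, so the flat $20.00 minimum applies from here.
From month 76 a fixed $20.00 at rate r clears $564.40 in 35 more payments. Total: 75 + 35 = 110 months.

110 months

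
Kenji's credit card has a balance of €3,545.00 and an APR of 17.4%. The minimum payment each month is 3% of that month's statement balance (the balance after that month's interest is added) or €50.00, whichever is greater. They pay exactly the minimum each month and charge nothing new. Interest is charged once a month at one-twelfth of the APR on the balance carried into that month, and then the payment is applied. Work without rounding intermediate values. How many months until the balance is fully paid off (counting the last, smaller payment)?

Monthly rate r = 17.4%/12 = 1.45% = 0.0145.
While 3% of the post-interest balance exceeds €50.00, each month B ← (B·(1+r))·(1 − 0.03), i.e. B shrinks by the factor (1+r)·0.97 = 0.98406.
This holds for months 1–48. Entering month 49 the balance is €1,639.68; 3% of the post-interest balance is now below €50.00, so the flat €50.00 minimum applies from here.
From month 49 a fixed €50.00 at rate r clears €1,639.68 in 45 more payments. Total: 48 + 45 = 93 months.

93 months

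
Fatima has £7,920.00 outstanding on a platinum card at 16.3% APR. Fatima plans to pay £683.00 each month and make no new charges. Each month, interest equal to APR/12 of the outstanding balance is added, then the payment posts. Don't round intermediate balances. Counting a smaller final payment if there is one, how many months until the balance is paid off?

13 months

Monthly rate r = 16.3%/12 = 1.35833% = 0.0135833.
Recurrence: B ← B·(1+r) − £683.00.
Month 1: interest £107.58; balance after payment £7,344.58.
Month 2: interest £99.76; balance after payment £6,761.34.
Closed form: n = −ln(1 − rB₀/P)/ln(1+r) = −ln(0.84249)/ln(1.01358) ≈ 12.704, so the balance reaches zero during payment 13.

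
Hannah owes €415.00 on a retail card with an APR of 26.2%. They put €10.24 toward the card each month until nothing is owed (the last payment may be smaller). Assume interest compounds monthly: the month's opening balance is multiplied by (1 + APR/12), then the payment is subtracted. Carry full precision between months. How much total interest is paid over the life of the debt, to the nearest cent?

€609.79

Monthly rate r = 26.2%/12 = 2.18333% = 0.0218333.
Payoff takes n = ⌈−ln(1 − rB₀/P)/ln(1+r)⌉ = ⌈100.077⌉ = 101 payments; the last is €0.79.
Total paid = 100·€10.24 + €0.79 = €1,024.79.
Total interest = total paid − principal = €1,024.79 − €415.00 = €609.79.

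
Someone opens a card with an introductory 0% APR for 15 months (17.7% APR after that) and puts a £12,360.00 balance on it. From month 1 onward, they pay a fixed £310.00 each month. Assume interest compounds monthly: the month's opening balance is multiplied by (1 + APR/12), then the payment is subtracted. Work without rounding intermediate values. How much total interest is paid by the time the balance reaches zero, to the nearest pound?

Promo months 1–15 at r₀ = 0%/12 = 0; months 16+ at r₁ = 17.7%/12 = 0.01475.
After month 15 (no interest yet): B = £12,360.00 − 15·£310.00 = £7,710.00.
Then at r₁ with £310.00/mo: n₂ = −ln(1 − r₁·B/P)/ln(1+r₁) ≈ 31.21 → 32 more payments.
Total paid = 46·£310.00 + £66.70 = £14,326.70; interest = £14,326.70 − £12,360.00 = £1,966.70.

£1,967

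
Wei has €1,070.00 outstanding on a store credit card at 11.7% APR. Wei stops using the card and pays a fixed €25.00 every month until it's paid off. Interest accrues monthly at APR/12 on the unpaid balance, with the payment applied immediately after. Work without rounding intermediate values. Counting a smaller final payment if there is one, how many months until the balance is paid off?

Monthly rate r = 11.7%/12 = 0.975% = 0.00975.
Recurrence: B ← B·(1+r) − €25.00.
Month 1: interest €10.43; balance after payment €1,055.43.
Month 2: interest €10.29; balance after payment €1,040.72.
Closed form: n = −ln(1 − rB₀/P)/ln(1+r) = −ln(0.5827)/ln(1.00975) ≈ 55.663, so the balance reaches zero during payment 56.

56 months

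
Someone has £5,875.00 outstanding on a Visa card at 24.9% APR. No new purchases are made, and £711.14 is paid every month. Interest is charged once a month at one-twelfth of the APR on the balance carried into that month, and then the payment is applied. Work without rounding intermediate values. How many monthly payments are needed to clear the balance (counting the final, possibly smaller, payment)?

Monthly rate r = 24.9%/12 = 2.075% = 0.02075.
Recurrence: B ← B·(1+r) − £711.14.
Month 1: interest £121.91; balance after payment £5,285.77.
Month 2: interest £109.68; balance after payment £4,684.31.
Closed form: n = −ln(1 − rB₀/P)/ln(1+r) = −ln(0.82858)/ln(1.02075) ≈ 9.156, so the balance reaches zero during payment 10.

10 months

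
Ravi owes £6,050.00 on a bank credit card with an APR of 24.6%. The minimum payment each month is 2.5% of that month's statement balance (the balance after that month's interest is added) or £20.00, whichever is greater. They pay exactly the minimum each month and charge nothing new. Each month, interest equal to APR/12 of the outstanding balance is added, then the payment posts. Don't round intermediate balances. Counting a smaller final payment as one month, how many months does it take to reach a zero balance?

487 months

Monthly rate r = 24.6%/12 = 2.05% = 0.0205.
While 2.5% of the post-interest balance exceeds £20.00, each month B ← (B·(1+r))·(1 − 0.025), i.e. B shrinks by the factor (1+r)·0.975 = 0.99499.
This holds for months 1–407. Entering month 408 the balance is £782.58; 2.5% of the post-interest balance is now below £20.00, so the flat £20.00 minimum applies from here.
From month 408 a fixed £20.00 at rate r clears £782.58 in 80 more payments. Total: 407 + 80 = 487 months.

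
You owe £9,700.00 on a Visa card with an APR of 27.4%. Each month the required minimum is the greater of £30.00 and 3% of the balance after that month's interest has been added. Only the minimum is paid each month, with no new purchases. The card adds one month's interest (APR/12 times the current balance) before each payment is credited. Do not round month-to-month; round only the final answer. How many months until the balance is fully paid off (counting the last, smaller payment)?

Monthly rate r = 27.4%/12 = 2.28333% = 0.0228333.
While 3% of the post-interest balance exceeds £30.00, each month B ← (B·(1+r))·(1 − 0.03), i.e. B shrinks by the factor (1+r)·0.97 = 0.99215.
This holds for months 1–292. Entering month 293 the balance is £970.83; 3% of the post-interest balance is now below £30.00, so the flat £30.00 minimum applies from here.
From month 293 a fixed £30.00 at rate r clears £970.83 in 60 more payments. Total: 292 + 60 = 352 months.

352 months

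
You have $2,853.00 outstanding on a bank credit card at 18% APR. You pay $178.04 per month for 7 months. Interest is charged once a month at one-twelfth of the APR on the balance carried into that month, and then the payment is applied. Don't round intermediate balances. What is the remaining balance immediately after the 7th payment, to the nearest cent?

Monthly rate r = 18%/12 = 1.5% = 0.015.
Each month: B ← B·(1+r) − $178.04.
Month 1: interest $42.80; balance after payment $2,717.76.
Month 2: interest $40.77; balance after payment $2,580.48.
Month 3: interest $38.71; balance after payment $2,441.15.
Month 4: interest $36.62; balance after payment $2,299.73.
Month 5: interest $34.50; balance after payment $2,156.18.
Month 6: interest $32.34; balance after payment $2,010.48.
Month 7: interest $30.16; balance after payment $1,862.60.

$1,862.60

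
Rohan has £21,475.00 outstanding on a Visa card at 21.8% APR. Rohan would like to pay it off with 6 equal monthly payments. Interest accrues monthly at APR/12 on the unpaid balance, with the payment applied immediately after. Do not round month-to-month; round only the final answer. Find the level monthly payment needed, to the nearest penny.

£3,810.16

Monthly rate r = 21.8%/12 = 1.81667% = 0.0181667.
Level-payment amortization: P = B₀·r / (1 − (1+r)^(−n)) = 21475.00·0.0181667 / (1 − 1.01817^(−6)).
Denominator 1 − (1+r)^(−6) = 0.102391924.
P = 390.129 / 0.102391924 ≈ 3810.16.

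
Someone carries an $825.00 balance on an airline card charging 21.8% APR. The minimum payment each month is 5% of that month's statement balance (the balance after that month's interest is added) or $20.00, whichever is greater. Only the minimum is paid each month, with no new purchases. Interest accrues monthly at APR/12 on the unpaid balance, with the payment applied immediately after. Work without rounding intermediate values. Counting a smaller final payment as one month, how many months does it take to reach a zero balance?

Monthly rate r = 21.8%/12 = 1.81667% = 0.0181667.
While 5% of the post-interest balance exceeds $20.00, each month B ← (B·(1+r))·(1 − 0.05), i.e. B shrinks by the factor (1+r)·0.95 = 0.96726.
This holds for months 1–23. Entering month 24 the balance is $383.65; 5% of the post-interest balance is now below $20.00, so the flat $20.00 minimum applies from here.
From month 24 a fixed $20.00 at rate r clears $383.65 in 24 more payments. Total: 23 + 24 = 47 months.

47 months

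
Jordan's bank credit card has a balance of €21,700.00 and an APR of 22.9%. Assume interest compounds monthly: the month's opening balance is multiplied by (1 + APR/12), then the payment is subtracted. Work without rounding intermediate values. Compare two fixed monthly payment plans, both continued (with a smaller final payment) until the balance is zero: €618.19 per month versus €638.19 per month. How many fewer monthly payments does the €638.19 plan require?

Monthly rate r = 22.9%/12 = 1.90833% = 0.0190833.
At €618.19/mo: n = ⌈−ln(1 − rB₀/P)/ln(1+r)⌉ = 59 payments (last €389.57); total interest = total paid − €21,700.00 = €14,544.59.
At €638.19/mo: 56 payments (last €235.41); total interest €13,635.86.
Payments saved = 59 − 56 = 3.

3 fewer payments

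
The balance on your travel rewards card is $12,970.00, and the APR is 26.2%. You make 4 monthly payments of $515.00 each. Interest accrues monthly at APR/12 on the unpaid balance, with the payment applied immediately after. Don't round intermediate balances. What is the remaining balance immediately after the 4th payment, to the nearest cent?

$12,011.90

Monthly rate r = 26.2%/12 = 2.18333% = 0.0218333.
Each month: B ← B·(1+r) − $515.00.
Month 1: interest $283.18; balance after payment $12,738.18.
Month 2: interest $278.12; balance after payment $12,501.30.
Month 3: interest $272.94; balance after payment $12,259.24.
Month 4: interest $267.66; balance after payment $12,011.90.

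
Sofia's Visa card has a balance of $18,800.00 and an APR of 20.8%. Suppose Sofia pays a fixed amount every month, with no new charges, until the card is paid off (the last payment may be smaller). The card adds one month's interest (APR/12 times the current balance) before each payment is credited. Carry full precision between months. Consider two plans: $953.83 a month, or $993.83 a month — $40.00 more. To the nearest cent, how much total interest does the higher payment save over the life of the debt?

$223.36

Monthly rate r = 20.8%/12 = 1.73333% = 0.0173333.
At $953.83/mo: n = ⌈−ln(1 − rB₀/P)/ln(1+r)⌉ = 25 payments (last $310.84); total interest = total paid − $18,800.00 = $4,402.76.
At $993.83/mo: 24 payments (last $121.31); total interest $4,179.40.
Interest saved = $4,402.76 − $4,179.40 = $223.36.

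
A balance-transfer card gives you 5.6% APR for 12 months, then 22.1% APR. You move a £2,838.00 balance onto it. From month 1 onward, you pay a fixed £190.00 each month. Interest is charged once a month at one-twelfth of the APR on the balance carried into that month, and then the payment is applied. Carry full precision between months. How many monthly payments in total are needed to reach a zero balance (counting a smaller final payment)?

16 months

Promo months 1–12 at r₀ = 5.6%/12 = 0.00466667; months 13+ at r₁ = 22.1%/12 = 0.0184167.
After month 12: iterate B ← B·(1+r₀) − £190.00 for 12 months → £661.63.
Then at r₁ with £190.00/mo: n₂ = −ln(1 − r₁·B/P)/ln(1+r₁) ≈ 3.63 → 4 more payments.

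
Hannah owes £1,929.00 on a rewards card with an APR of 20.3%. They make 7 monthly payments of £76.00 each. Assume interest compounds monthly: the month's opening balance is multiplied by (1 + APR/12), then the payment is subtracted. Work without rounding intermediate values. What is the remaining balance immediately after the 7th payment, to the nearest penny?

Monthly rate r = 20.3%/12 = 1.69167% = 0.0169167.
Each month: B ← B·(1+r) − £76.00.
Month 1: interest £32.63; balance after payment £1,885.63.
Month 2: interest £31.90; balance after payment £1,841.53.
Month 3: interest £31.15; balance after payment £1,796.68.
Month 4: interest £30.39; balance after payment £1,751.08.
Month 5: interest £29.62; balance after payment £1,704.70.
Month 6: interest £28.84; balance after payment £1,657.54.
Month 7: interest £28.04; balance after payment £1,609.58.

£1,609.58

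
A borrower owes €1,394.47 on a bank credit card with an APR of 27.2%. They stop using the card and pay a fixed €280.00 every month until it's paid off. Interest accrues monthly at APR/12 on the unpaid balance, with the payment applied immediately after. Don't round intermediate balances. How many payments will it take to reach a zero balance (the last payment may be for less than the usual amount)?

6 payments

Monthly rate r = 27.2%/12 = 2.26667% = 0.0226667.
Recurrence: B ← B·(1+r) − €280.00.
Month 1: interest €31.61; balance after payment €1,146.08.
Month 2: interest €25.98; balance after payment €892.06.
Month 3: interest €20.22; balance after payment €632.28.
Month 4: interest €14.33; balance after payment €366.61.
Month 5: interest €8.31; balance after payment €94.92.
Month 6: interest €2.15; balance after payment €0.00.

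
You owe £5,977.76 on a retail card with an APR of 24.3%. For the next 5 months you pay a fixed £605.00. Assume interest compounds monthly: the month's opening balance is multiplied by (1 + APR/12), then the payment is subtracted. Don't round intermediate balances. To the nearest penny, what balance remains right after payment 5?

£3,458.00

Monthly rate r = 24.3%/12 = 2.025% = 0.02025.
Each month: B ← B·(1+r) − £605.00.
Month 1: interest £121.05; balance after payment £5,493.81.
Month 2: interest £111.25; balance after payment £5,000.06.
Month 3: interest £101.25; balance after payment £4,496.31.
Month 4: interest £91.05; balance after payment £3,982.36.
Month 5: interest £80.64; balance after payment £3,458.00.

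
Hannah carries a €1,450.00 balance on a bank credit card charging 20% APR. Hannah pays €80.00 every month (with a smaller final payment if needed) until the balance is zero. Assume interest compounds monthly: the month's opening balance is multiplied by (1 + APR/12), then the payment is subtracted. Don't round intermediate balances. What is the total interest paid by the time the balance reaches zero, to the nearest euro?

Monthly rate r = 20%/12 = 1.66667% = 0.0166667.
Payoff takes n = ⌈−ln(1 − rB₀/P)/ln(1+r)⌉ = ⌈21.759⌉ = 22 payments; the last is €60.81.
Total paid = 21·€80.00 + €60.81 = €1,740.81.
Total interest = total paid − principal = €1,740.81 − €1,450.00 = €290.81.

€291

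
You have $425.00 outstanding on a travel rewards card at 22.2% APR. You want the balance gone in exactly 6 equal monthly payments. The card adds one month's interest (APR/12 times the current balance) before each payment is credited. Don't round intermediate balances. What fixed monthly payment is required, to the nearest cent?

Monthly rate r = 22.2%/12 = 1.85% = 0.0185.
Level-payment amortization: P = B₀·r / (1 − (1+r)^(−n)) = 425.00·0.0185 / (1 − 1.0185^(−6)).
Denominator 1 − (1+r)^(−6) = 0.10415309.
P = 7.8625 / 0.10415309 ≈ 75.49.

$75.49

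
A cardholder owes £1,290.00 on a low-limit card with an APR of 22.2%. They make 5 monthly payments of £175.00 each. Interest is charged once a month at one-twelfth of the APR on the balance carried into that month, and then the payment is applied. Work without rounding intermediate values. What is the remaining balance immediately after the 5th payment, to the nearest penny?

£505.84

Monthly rate r = 22.2%/12 = 1.85% = 0.0185.
Each month: B ← B·(1+r) − £175.00.
Month 1: interest £23.86; balance after payment £1,138.87.
Month 2: interest £21.07; balance after payment £984.93.
Month 3: interest £18.22; balance after payment £828.16.
Month 4: interest £15.32; balance after payment £668.48.
Month 5: interest £12.37; balance after payment £505.84.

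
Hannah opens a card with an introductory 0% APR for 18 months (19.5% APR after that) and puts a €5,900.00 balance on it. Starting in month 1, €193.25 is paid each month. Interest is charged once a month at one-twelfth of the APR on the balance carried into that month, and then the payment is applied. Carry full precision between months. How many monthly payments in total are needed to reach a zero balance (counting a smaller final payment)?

Promo months 1–18 at r₀ = 0%/12 = 0; months 19+ at r₁ = 19.5%/12 = 0.01625.
After month 18 (no interest yet): B = €5,900.00 − 18·€193.25 = €2,421.50.
Then at r₁ with €193.25/mo: n₂ = −ln(1 − r₁·B/P)/ln(1+r₁) ≈ 14.12 → 15 more payments.

33 payments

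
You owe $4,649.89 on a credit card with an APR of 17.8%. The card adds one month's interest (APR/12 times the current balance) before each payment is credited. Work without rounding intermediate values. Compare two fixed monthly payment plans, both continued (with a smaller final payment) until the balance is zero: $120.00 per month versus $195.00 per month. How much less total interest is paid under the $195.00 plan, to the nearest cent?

$1,188.14

Monthly rate r = 17.8%/12 = 1.48333% = 0.0148333.
At $120.00/mo: n = ⌈−ln(1 − rB₀/P)/ln(1+r)⌉ = 59 payments (last $9.26); total interest = total paid − $4,649.89 = $2,319.37.
At $195.00/mo: 30 payments (last $126.12); total interest $1,131.23.
Interest saved = $2,319.37 − $1,131.23 = $1,188.14.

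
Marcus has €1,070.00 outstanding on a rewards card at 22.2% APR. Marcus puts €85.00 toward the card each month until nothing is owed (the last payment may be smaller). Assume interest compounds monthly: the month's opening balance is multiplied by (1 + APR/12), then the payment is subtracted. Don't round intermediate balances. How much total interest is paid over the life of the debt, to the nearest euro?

Monthly rate r = 22.2%/12 = 1.85% = 0.0185.
Payoff takes n = ⌈−ln(1 − rB₀/P)/ln(1+r)⌉ = ⌈14.463⌉ = 15 payments; the last is €39.52.
Total paid = 14·€85.00 + €39.52 = €1,229.52.
Total interest = total paid − principal = €1,229.52 − €1,070.00 = €159.52.

€160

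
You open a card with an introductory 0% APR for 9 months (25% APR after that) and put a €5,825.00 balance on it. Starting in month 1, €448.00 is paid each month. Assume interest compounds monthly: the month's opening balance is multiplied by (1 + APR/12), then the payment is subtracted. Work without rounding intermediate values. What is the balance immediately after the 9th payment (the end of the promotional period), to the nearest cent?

€1,793.00

Promo months 1–9 at r₀ = 0%/12 = 0; months 10+ at r₁ = 25%/12 = 0.0208333.
After month 9 (no interest yet): B = €5,825.00 − 9·€448.00 = €1,793.00.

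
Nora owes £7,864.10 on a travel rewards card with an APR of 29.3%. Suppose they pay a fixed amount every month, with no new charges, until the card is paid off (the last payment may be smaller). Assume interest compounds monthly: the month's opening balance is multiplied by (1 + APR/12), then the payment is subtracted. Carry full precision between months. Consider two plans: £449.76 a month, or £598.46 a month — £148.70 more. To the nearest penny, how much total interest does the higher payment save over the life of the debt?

Monthly rate r = 29.3%/12 = 2.44167% = 0.0244167.
At £449.76/mo: n = ⌈−ln(1 − rB₀/P)/ln(1+r)⌉ = 24 payments (last £35.95); total interest = total paid − £7,864.10 = £2,516.33.
At £598.46/mo: 17 payments (last £23.54); total interest £1,734.80.
Interest saved = £2,516.33 − £1,734.80 = £781.53.

£781.53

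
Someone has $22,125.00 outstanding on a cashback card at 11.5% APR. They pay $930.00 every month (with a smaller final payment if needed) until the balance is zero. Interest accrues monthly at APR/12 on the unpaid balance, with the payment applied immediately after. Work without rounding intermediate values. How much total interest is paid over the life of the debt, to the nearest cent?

Monthly rate r = 11.5%/12 = 0.958333% = 0.00958333.
Payoff takes n = ⌈−ln(1 − rB₀/P)/ln(1+r)⌉ = ⌈27.130⌉ = 28 payments; the last is $121.46.
Total paid = 27·$930.00 + $121.46 = $25,231.46.
Total interest = total paid − principal = $25,231.46 − $22,125.00 = $3,106.46.

$3,106.46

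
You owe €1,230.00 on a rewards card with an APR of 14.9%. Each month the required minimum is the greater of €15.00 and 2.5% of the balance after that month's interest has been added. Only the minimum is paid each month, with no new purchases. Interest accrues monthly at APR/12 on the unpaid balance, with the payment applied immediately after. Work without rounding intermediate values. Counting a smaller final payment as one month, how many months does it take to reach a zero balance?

Monthly rate r = 14.9%/12 = 1.24167% = 0.0124167.
While 2.5% of the post-interest balance exceeds €15.00, each month B ← (B·(1+r))·(1 − 0.025), i.e. B shrinks by the factor (1+r)·0.975 = 0.98711.
This holds for months 1–57. Entering month 58 the balance is €587.01; 2.5% of the post-interest balance is now below €15.00, so the flat €15.00 minimum applies from here.
From month 58 a fixed €15.00 at rate r clears €587.01 in 54 more payments. Total: 57 + 54 = 111 months.

111 months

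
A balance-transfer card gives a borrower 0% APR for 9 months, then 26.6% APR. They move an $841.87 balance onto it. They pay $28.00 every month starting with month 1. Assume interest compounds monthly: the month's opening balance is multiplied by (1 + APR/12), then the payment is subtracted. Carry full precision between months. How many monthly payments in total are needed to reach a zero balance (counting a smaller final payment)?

38 months

Promo months 1–9 at r₀ = 0%/12 = 0; months 10+ at r₁ = 26.6%/12 = 0.0221667.
After month 9 (no interest yet): B = $841.87 − 9·$28.00 = $589.87.
Then at r₁ with $28.00/mo: n₂ = −ln(1 − r₁·B/P)/ln(1+r₁) ≈ 28.70 → 29 more payments.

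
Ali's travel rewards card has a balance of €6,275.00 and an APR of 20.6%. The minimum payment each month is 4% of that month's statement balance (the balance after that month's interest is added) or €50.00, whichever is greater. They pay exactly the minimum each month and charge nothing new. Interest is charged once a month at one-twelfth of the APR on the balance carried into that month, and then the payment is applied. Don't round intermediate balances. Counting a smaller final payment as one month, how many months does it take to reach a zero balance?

101 months

Monthly rate r = 20.6%/12 = 1.71667% = 0.0171667.
While 4% of the post-interest balance exceeds €50.00, each month B ← (B·(1+r))·(1 − 0.04), i.e. B shrinks by the factor (1+r)·0.96 = 0.97648.
This holds for months 1–69. Entering month 70 the balance is €1,214.47; 4% of the post-interest balance is now below €50.00, so the flat €50.00 minimum applies from here.
From month 70 a fixed €50.00 at rate r clears €1,214.47 in 32 more payments. Total: 69 + 32 = 101 months.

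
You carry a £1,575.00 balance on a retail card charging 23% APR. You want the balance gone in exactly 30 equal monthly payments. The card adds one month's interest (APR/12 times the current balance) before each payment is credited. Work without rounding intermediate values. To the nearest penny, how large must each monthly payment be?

Monthly rate r = 23%/12 = 1.91667% = 0.0191667.
Level-payment amortization: P = B₀·r / (1 − (1+r)^(−n)) = 1575.00·0.0191667 / (1 − 1.01917^(−30)).
Denominator 1 − (1+r)^(−30) = 0.434225108.
P = 30.1875 / 0.434225108 ≈ 69.52.

£69.52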